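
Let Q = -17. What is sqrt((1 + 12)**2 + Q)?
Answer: 2*sqrt(38) ≈ 12.329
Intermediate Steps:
sqrt((1 + 12)**2 + Q) = sqrt((1 + 12)**2 - 17) = sqrt(13**2 - 17) = sqrt(169 - 17) = sqrt(152) = 2*sqrt(38)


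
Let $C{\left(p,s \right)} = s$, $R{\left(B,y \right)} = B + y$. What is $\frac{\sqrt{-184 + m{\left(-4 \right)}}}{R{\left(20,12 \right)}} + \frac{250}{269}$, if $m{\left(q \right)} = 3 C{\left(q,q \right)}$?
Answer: $\frac{250}{269} + \frac{7 i}{16} \approx 0.92937 + 0.4375 i$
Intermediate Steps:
$m{\left(q \right)} = 3 q$
$\frac{\sqrt{-184 + m{\left(-4 \right)}}}{R{\left(20,12 \right)}} + \frac{250}{269} = \frac{\sqrt{-184 + 3 \left(-4\right)}}{20 + 12} + \frac{250}{269} = \frac{\sqrt{-184 - 12}}{32} + 250 \cdot \frac{1}{269} = \sqrt{-196} \cdot \frac{1}{32} + \frac{250}{269} = 14 i \frac{1}{32} + \frac{250}{269} = \frac{7 i}{16} + \frac{250}{269} = \frac{250}{269} + \frac{7 i}{16}$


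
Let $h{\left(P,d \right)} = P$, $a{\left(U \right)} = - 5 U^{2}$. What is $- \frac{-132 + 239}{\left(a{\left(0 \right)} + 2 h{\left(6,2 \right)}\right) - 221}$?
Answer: $\frac{107}{209} \approx 0.51196$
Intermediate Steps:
$- \frac{-132 + 239}{\left(a{\left(0 \right)} + 2 h{\left(6,2 \right)}\right) - 221} = - \frac{-132 + 239}{\left(- 5 \cdot 0^{2} + 2 \cdot 6\right) - 221} = - \frac{107}{\left(\left(-5\right) 0 + 12\right) - 221} = - \frac{107}{\left(0 + 12\right) - 221} = - \frac{107}{12 - 221} = - \frac{107}{-209} = - \frac{107 \left(-1\right)}{209} = \left(-1\right) \left(- \frac{107}{209}\right) = \frac{107}{209}$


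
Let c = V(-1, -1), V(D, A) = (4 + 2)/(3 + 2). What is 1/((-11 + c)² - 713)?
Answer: -25/15424 ≈ -0.0016209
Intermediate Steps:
V(D, A) = 6/5
c = 6/5 ≈ 1.2000
1/((-11 + c)² - 713) = 1/((-11 + 6/5)² - 713) = 1/((-49/5)² - 713) = 1/(2401/25 - 713) = 1/(-15424/25) = -25/15424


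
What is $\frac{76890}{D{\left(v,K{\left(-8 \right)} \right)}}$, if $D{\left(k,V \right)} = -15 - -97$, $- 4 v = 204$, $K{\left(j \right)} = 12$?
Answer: $\frac{38445}{41} \approx 937.68$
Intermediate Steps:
$v = -51$ ($v = \left(- \frac{1}{4}\right) 204 = -51$)
$D{\left(k,V \right)} = 82$ ($D{\left(k,V \right)} = -15 + 97 = 82$)
$\frac{76890}{D{\left(v,K{\left(-8 \right)} \right)}} = \frac{76890}{82} = 76890 \cdot \frac{1}{82} = \frac{38445}{41}$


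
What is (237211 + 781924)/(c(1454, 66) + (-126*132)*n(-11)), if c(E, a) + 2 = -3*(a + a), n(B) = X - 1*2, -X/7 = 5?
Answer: 1019135/614986 ≈ 1.6572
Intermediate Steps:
X = -35 (X = -7*5 = -35)
n(B) = -37 (n(B) = -35 - 1*2 = -35 - 2 = -37)
c(E, a) = -2 - 6*a (c(E, a) = -2 - 3*(a + a) = -2 - 6*a)
(237211 + 781924)/(c(1454, 66) + (-126*132)*n(-11)) = (237211 + 781924)/((-2 - 6*66) - 126*132*(-37)) = 1019135/((-2 - 396) - 16632*(-37)) = 1019135/(-398 + 615384) = 1019135/614986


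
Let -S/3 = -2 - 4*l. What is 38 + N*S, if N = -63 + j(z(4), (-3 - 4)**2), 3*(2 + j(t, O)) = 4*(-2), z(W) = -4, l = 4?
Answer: -3616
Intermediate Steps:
j(t, O) = -14/3 (j(t, O) = -2 + (4*(-2))/3 = -2 + (1/3)*(-8) = -2 - 8/3 = -14/3)
N = -203/3 (N = -63 - 14/3 = -203/3 ≈ -67.667)
S = 54 (S = -3*(-2 - 4*4) = -3*(-2 - 16) = -3*(-18) = 54)
38 + N*S = 38 - 203/3*54 = 38 - 3654 = -3616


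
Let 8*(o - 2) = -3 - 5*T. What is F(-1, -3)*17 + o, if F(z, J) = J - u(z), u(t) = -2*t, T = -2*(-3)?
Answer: -697/8 ≈ -87.125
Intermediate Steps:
T = 6
o = -17/8 (o = 2 + (-3 - 5*6)/8 = 2 + (-3 - 30)/8 = 2 + (1/8)*(-33) = 2 - 33/8 = -17/8 ≈ -2.1250)
F(z, J) = J + 2*z (F(z, J) = J - (-2)*z = J + 2*z)
F(-1, -3)*17 + o = (-3 + 2*(-1))*17 - 17/8 = (-3 - 2)*17 - 17/8 = -5*17 - 17/8 = -85 - 17/8 = -697/8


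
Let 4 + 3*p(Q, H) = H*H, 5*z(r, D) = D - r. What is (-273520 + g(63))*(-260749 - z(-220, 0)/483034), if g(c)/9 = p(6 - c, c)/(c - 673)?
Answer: 34452473041469145/483034 ≈ 7.1325e+10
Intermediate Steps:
z(r, D) = -r/5 + D/5 (z(r, D) = (D - r)/5 = -r/5 + D/5)
p(Q, H) = -4/3 + H**2/3 (p(Q, H) = -4/3 + (H*H)/3 = -4/3 + H**2/3)
g(c) = 9*(-4/3 + c**2/3)/(-673 + c) (g(c) = 9*((-4/3 + c**2/3)/(c - 673)) = 9*((-4/3 + c**2/3)/(-673 + c)) = 9*(-4/3 + c**2/3)/(-673 + c))
(-273520 + g(63))*(-260749 - z(-220, 0)/483034) = (-273520 + 3*(-4 + 63**2)/(-673 + 63))*(-260749 - (-1/5*(-220) + (1/5)*0)/483034) = (-273520 + 3*(-4 + 3969)/(-610))*(-260749 - (44 + 0)*(1/483034)) = (-273520 + 3*(-1/610)*3965)*(-260749 - 1*44*(1/483034)) = (-273520 - 39/2)*(-260749 - 44*1/483034) = -547079*(-260749 - 22/241517)/2 = -547079/2*(-62975316255/241517) = 34452473041469145/483034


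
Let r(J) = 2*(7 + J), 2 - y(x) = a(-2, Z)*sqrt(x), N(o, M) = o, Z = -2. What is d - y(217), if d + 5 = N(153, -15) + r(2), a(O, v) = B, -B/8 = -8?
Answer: 164 + 64*sqrt(217) ≈ 1106.8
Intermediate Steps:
B = 64 (B = -8*(-8) = 64)
a(O, v) = 64
y(x) = 2 - 64*sqrt(x)
r(J) = 14 + 2*J
d = 166 (d = -5 + (153 + (14 + 2*2)) = -5 + (153 + (14 + 4)) = -5 + (153 + 18) = -5 + 171 = 166)
d - y(217) = 166 - (2 - 64*sqrt(217)) = 166 + (-2 + 64*sqrt(217)) = 164 + 64*sqrt(217)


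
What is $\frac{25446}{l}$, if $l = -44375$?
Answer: $- \frac{25446}{44375} \approx -0.57343$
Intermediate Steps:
$\frac{25446}{l} = \frac{25446}{-44375} = 25446 \left(- \frac{1}{44375}\right) = - \frac{25446}{44375}$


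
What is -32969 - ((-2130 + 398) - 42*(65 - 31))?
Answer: -29809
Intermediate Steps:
-32969 - ((-2130 + 398) - 42*(65 - 31)) = -32969 - (-1732 - 42*34) = -32969 - (-1732 - 1428) = -32969 - 1*(-3160) = -32969 + 3160 = -29809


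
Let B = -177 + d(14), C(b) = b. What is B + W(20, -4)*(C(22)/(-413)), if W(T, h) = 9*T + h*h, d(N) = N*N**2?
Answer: 150837/59 ≈ 2556.6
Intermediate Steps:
d(N) = N**3
W(T, h) = h**2 + 9*T (W(T, h) = 9*T + h**2 = h**2 + 9*T)
B = 2567 (B = -177 + 14**3 = -177 + 2744 = 2567)
B + W(20, -4)*(C(22)/(-413)) = 2567 + ((-4)**2 + 9*20)*(22/(-413)) = 2567 + (16 + 180)*(22*(-1/413)) = 2567 + 196*(-22/413) = 2567 - 616/59 = 150837/59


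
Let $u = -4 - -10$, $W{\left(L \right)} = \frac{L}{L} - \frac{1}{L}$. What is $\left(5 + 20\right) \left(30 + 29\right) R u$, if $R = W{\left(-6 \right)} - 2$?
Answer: $-7375$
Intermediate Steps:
$W{\left(L \right)} = 1 - \frac{1}{L}$
$u = 6$ ($u = -4 + 10 = 6$)
$R = - \frac{5}{6}$ ($R = \frac{-1 - 6}{-6} - 2 = \left(- \frac{1}{6}\right) \left(-7\right) - 2 = \frac{7}{6} - 2 = - \frac{5}{6} \approx -0.83333$)
$\left(5 + 20\right) \left(30 + 29\right) R u = \left(5 + 20\right) \left(30 + 29\right) \left(- \frac{5}{6}\right) 6 = 25 \cdot 59 \left(- \frac{5}{6}\right) 6 = 1475 \left(- \frac{5}{6}\right) 6 = \left(- \frac{7375}{6}\right) 6 = -7375$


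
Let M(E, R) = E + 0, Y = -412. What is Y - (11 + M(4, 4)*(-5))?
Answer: -403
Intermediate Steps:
M(E, R) = E
Y - (11 + M(4, 4)*(-5)) = -412 - (11 + 4*(-5)) = -412 - (11 - 20) = -412 - 1*(-9) = -412 + 9 = -403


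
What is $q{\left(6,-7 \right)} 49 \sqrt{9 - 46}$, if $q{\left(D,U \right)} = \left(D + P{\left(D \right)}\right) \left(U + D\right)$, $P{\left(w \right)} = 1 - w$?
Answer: $- 49 i \sqrt{37} \approx - 298.06 i$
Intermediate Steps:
$q{\left(D,U \right)} = D + U$ ($q{\left(D,U \right)} = \left(D - \left(-1 + D\right)\right) \left(U + D\right) = 1 \left(D + U\right) = D + U$)
$q{\left(6,-7 \right)} 49 \sqrt{9 - 46} = \left(6 - 7\right) 49 \sqrt{9 - 46} = \left(-1\right) 49 \sqrt{-37} = - 49 i \sqrt{37}$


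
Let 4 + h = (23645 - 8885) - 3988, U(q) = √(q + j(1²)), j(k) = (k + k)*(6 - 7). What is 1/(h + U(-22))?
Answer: 1346/14493731 - I*√6/57974924 ≈ 9.2868e-5 - 4.2251e-8*I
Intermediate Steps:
j(k) = -2*k (j(k) = (2*k)*(-1) = -2*k)
U(q) = √(-2 + q) (U(q) = √(q - 2*1²) = √(q - 2*1) = √(q - 2) = √(-2 + q))
h = 10768 (h = -4 + ((23645 - 8885) - 3988) = -4 + (14760 - 3988) = -4 + 10772 = 10768)
1/(h + U(-22)) = 1/(10768 + √(-2 - 22)) = 1/(10768 + √(-24)) = 1/(10768 + 2*I*√6)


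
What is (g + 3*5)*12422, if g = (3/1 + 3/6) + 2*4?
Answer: 329183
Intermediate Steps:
g = 23/2 (g = (3*1 + 3*(1/6)) + 8 = (3 + 1/2) + 8 = 7/2 + 8 = 23/2 ≈ 11.500)
(g + 3*5)*12422 = (23/2 + 3*5)*12422 = (23/2 + 15)*12422 = (53/2)*12422 = 329183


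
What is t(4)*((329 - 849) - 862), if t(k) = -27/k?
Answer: 18657/2 ≈ 9328.5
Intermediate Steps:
t(4)*((329 - 849) - 862) = (-27/4)*((329 - 849) - 862) = (-27*¼)*(-520 - 862) = -27/4*(-1382) = 18657/2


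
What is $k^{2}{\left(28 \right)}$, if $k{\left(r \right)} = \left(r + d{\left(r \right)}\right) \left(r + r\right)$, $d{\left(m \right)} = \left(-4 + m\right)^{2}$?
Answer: $1144062976$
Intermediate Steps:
$k{\left(r \right)} = 2 r \left(r + \left(-4 + r\right)^{2}\right)$ ($k{\left(r \right)} = \left(r + \left(-4 + r\right)^{2}\right) \left(r + r\right) = \left(r + \left(-4 + r\right)^{2}\right) 2 r = 2 r \left(r + \left(-4 + r\right)^{2}\right)$)
$k^{2}{\left(28 \right)} = \left(2 \cdot 28 \left(28 + \left(-4 + 28\right)^{2}\right)\right)^{2} = \left(2 \cdot 28 \left(28 + 24^{2}\right)\right)^{2} = \left(2 \cdot 28 \left(28 + 576\right)\right)^{2} = \left(2 \cdot 28 \cdot 604\right)^{2} = 33824^{2} = 1144062976$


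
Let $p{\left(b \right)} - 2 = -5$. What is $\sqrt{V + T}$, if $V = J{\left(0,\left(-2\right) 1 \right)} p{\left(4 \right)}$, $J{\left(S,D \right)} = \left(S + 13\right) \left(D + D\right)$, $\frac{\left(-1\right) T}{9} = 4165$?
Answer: $i \sqrt{37329} \approx 193.21 i$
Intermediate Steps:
$T = -37485$ ($T = \left(-9\right) 4165 = -37485$)
$J{\left(S,D \right)} = 2 D \left(13 + S\right)$ ($J{\left(S,D \right)} = \left(13 + S\right) 2 D = 2 D \left(13 + S\right)$)
$p{\left(b \right)} = -3$ ($p{\left(b \right)} = 2 - 5 = -3$)
$V = 156$ ($V = 2 \left(\left(-2\right) 1\right) \left(13 + 0\right) \left(-3\right) = 2 \left(-2\right) 13 \left(-3\right) = \left(-52\right) \left(-3\right) = 156$)
$\sqrt{V + T} = \sqrt{156 - 37485} = \sqrt{-37329} = i \sqrt{37329}$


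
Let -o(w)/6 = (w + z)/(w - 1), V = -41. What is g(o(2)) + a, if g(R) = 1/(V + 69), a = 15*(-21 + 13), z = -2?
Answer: -3359/28 ≈ -119.96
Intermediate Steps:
o(w) = -6*(-2 + w)/(-1 + w) (o(w) = -6*(w - 2)/(w - 1) = -6*(-2 + w)/(-1 + w))
a = -120 (a = 15*(-8) = -120)
g(R) = 1/28 (g(R) = 1/(-41 + 69) = 1/28)
g(o(2)) + a = 1/28 - 120 = -3359/28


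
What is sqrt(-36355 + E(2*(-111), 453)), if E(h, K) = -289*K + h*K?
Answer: I*sqrt(267838) ≈ 517.53*I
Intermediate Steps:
E(h, K) = -289*K + K*h
sqrt(-36355 + E(2*(-111), 453)) = sqrt(-36355 + 453*(-289 + 2*(-111))) = sqrt(-36355 + 453*(-289 - 222)) = sqrt(-36355 + 453*(-511)) = sqrt(-36355 - 231483) = sqrt(-267838) = I*sqrt(267838)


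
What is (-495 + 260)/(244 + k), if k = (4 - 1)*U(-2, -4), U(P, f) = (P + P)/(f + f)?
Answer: -470/491 ≈ -0.95723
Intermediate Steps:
U(P, f) = P/f (U(P, f) = (2*P)/((2*f)) = (2*P)*(1/(2*f)) = P/f)
k = 3/2 (k = (4 - 1)*(-2/(-4)) = 3*(-2*(-¼)) = 3*(½) = 3/2 ≈ 1.5000)
(-495 + 260)/(244 + k) = (-495 + 260)/(244 + 3/2) = -235/491/2 = -235*2/491 = -470/491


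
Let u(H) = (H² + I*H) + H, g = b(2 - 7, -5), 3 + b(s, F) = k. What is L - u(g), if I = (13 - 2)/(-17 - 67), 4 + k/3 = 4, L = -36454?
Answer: -1020891/28 ≈ -36460.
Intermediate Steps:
k = 0 (k = -12 + 3*4 = -12 + 12 = 0)
I = -11/84 (I = 11/(-84) = 11*(-1/84) = -11/84 ≈ -0.13095)
b(s, F) = -3 (b(s, F) = -3 + 0 = -3)
g = -3
u(H) = H² + 73*H/84 (u(H) = (H² - 11*H/84) + H = H² + 73*H/84)
L - u(g) = -36454 - (-3)*(73 + 84*(-3))/84 = -36454 - (-3)*(73 - 252)/84 = -36454 - (-3)*(-179)/84 = -36454 - 1*179/28 = -36454 - 179/28 = -1020891/28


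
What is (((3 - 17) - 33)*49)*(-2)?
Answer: 4606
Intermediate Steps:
(((3 - 17) - 33)*49)*(-2) = ((-14 - 33)*49)*(-2) = -47*49*(-2) = -2303*(-2) = 4606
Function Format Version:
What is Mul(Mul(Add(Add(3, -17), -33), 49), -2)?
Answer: 4606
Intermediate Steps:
Mul(Mul(Add(Add(3, -17), -33), 49), -2) = Mul(Mul(Add(-14, -33), 49), -2) = Mul(Mul(-47, 49), -2) = Mul(-2303, -2) = 4606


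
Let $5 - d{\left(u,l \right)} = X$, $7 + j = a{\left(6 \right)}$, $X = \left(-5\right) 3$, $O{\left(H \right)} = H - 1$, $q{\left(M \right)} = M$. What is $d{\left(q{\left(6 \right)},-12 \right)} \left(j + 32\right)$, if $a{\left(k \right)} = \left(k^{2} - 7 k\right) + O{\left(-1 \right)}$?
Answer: $340$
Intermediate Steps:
$O{\left(H \right)} = -1 + H$
$X = -15$
$a{\left(k \right)} = -2 + k^{2} - 7 k$ ($a{\left(k \right)} = \left(k^{2} - 7 k\right) - 2 = -2 + k^{2} - 7 k$)
$j = -15$ ($j = -7 - \left(44 - 36\right) = -7 - 8 = -15$)
$d{\left(u,l \right)} = 20$ ($d{\left(u,l \right)} = 5 - -15 = 5 + 15 = 20$)
$d{\left(q{\left(6 \right)},-12 \right)} \left(j + 32\right) = 20 \left(-15 + 32\right) = 20 \cdot 17 = 340$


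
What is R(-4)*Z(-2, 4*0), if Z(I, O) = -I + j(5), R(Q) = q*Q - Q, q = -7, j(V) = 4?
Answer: 192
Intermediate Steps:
R(Q) = -8*Q (R(Q) = -7*Q - Q = -8*Q)
Z(I, O) = 4 - I (Z(I, O) = -I + 4 = 4 - I)
R(-4)*Z(-2, 4*0) = (-8*(-4))*(4 - 1*(-2)) = 32*(4 + 2) = 32*6 = 192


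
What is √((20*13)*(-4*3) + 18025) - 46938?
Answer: -46938 + √14905 ≈ -46816.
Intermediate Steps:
√((20*13)*(-4*3) + 18025) - 46938 = √(260*(-12) + 18025) - 46938 = √(-3120 + 18025) - 46938 = √14905 - 46938 = -46938 + √14905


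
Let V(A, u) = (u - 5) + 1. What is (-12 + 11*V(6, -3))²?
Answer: 7921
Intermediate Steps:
V(A, u) = -4 + u (V(A, u) = (-5 + u) + 1 = -4 + u)
(-12 + 11*V(6, -3))² = (-12 + 11*(-4 - 3))² = (-12 + 11*(-7))² = (-12 - 77)² = (-89)² = 7921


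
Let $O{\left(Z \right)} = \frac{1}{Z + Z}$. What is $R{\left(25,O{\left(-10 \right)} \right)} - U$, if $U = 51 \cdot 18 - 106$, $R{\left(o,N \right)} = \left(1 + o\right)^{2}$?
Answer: $-136$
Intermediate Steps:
$O{\left(Z \right)} = \frac{1}{2 Z}$
$U = 812$ ($U = 918 - 106 = 812$)
$R{\left(25,O{\left(-10 \right)} \right)} - U = \left(1 + 25\right)^{2} - 812 = 26^{2} - 812 = 676 - 812 = -136$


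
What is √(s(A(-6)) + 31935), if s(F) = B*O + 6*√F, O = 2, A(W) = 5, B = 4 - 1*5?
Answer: √(31933 + 6*√5) ≈ 178.74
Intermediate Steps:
B = -1 (B = 4 - 5 = -1)
s(F) = -2 + 6*√F (s(F) = -1*2 + 6*√F = -2 + 6*√F)
√(s(A(-6)) + 31935) = √((-2 + 6*√5) + 31935) = √(31933 + 6*√5)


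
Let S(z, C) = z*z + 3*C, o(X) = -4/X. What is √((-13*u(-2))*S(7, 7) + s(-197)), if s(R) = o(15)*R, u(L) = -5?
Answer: √1035570/15 ≈ 67.842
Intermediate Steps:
S(z, C) = z² + 3*C
s(R) = -4*R/15 (s(R) = (-4/15)*R = (-4*1/15)*R = -4*R/15)
√((-13*u(-2))*S(7, 7) + s(-197)) = √((-13*(-5))*(7² + 3*7) - 4/15*(-197)) = √(65*(49 + 21) + 788/15) = √(65*70 + 788/15) = √(4550 + 788/15) = √(69038/15) = √1035570/15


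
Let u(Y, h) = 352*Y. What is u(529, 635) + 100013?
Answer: 286221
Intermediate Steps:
u(529, 635) + 100013 = 352*529 + 100013 = 186208 + 100013 = 286221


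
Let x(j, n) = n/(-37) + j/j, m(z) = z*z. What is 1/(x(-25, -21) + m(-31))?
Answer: 37/35615 ≈ 0.0010389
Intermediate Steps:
m(z) = z²
x(j, n) = 1 - n/37 (x(j, n) = n*(-1/37) + 1 = -n/37 + 1 = 1 - n/37)
1/(x(-25, -21) + m(-31)) = 1/((1 - 1/37*(-21)) + (-31)²) = 1/((1 + 21/37) + 961) = 1/(58/37 + 961) = 1/(35615/37) = 37/35615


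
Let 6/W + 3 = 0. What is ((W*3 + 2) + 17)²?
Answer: 169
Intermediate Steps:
W = -2 (W = 6/(-3 + 0) = 6/(-3) = 6*(-⅓) = -2)
((W*3 + 2) + 17)² = ((-2*3 + 2) + 17)² = ((-6 + 2) + 17)² = (-4 + 17)² = 13² = 169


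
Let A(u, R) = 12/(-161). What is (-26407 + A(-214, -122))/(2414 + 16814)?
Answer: -4251539/3095708 ≈ -1.3734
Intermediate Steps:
A(u, R) = -12/161 (A(u, R) = 12*(-1/161) = -12/161)
(-26407 + A(-214, -122))/(2414 + 16814) = (-26407 - 12/161)/(2414 + 16814) = -4251539/161/19228 = -4251539/161*1/19228 = -4251539/3095708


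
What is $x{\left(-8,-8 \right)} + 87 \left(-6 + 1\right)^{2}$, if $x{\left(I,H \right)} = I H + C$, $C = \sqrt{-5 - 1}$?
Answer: $2239 + i \sqrt{6} \approx 2239.0 + 2.4495 i$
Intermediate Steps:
$C = i \sqrt{6}$ ($C = \sqrt{-6} = i \sqrt{6} \approx 2.4495 i$)
$x{\left(I,H \right)} = i \sqrt{6} + H I$ ($x{\left(I,H \right)} = I H + i \sqrt{6} = H I + i \sqrt{6} = i \sqrt{6} + H I$)
$x{\left(-8,-8 \right)} + 87 \left(-6 + 1\right)^{2} = \left(i \sqrt{6} - -64\right) + 87 \left(-6 + 1\right)^{2} = \left(i \sqrt{6} + 64\right) + 87 \left(-5\right)^{2} = \left(64 + i \sqrt{6}\right) + 87 \cdot 25 = \left(64 + i \sqrt{6}\right) + 2175 = 2239 + i \sqrt{6}$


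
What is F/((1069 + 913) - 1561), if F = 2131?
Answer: 2131/421 ≈ 5.0618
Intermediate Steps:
F/((1069 + 913) - 1561) = 2131/((1069 + 913) - 1561) = 2131/(1982 - 1561) = 2131/421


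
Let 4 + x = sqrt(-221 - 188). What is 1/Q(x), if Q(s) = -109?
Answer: -1/109 ≈ -0.0091743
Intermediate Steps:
x = -4 + I*sqrt(409) (x = -4 + sqrt(-221 - 188) = -4 + sqrt(-409) = -4 + I*sqrt(409) ≈ -4.0 + 20.224*I)
1/Q(x) = 1/(-109) = -1/109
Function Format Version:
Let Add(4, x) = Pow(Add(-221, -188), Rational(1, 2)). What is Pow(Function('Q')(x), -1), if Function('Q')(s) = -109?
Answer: Rational(-1, 109) ≈ -0.0091743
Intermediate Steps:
x = Add(-4, Mul(I, Pow(409, Rational(1, 2)))) (x = Add(-4, Pow(Add(-221, -188), Rational(1, 2))) = Add(-4, Pow(-409, Rational(1, 2))) = Add(-4, Mul(I, Pow(409, Rational(1, 2)))) ≈ Add(-4.0000, Mul(20.224, I)))
Pow(Function('Q')(x), -1) = Pow(-109, -1) = Rational(-1, 109)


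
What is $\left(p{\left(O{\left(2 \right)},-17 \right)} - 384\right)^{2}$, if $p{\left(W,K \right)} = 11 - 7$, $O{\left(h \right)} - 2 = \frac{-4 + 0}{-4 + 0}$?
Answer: $144400$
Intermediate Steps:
$O{\left(h \right)} = 3$ ($O{\left(h \right)} = 2 + \frac{-4 + 0}{-4 + 0} = 2 - \frac{4}{-4} = 2 - -1 = 2 + 1 = 3$)
$p{\left(W,K \right)} = 4$
$\left(p{\left(O{\left(2 \right)},-17 \right)} - 384\right)^{2} = \left(4 - 384\right)^{2} = \left(-380\right)^{2} = 144400$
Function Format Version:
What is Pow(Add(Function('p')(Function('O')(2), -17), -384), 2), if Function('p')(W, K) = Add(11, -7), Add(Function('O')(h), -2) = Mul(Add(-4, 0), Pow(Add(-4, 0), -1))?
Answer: 144400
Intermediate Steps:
Function('O')(h) = 3 (Function('O')(h) = Add(2, Mul(Add(-4, 0), Pow(Add(-4, 0), -1))) = Add(2, Mul(-4, Pow(-4, -1))) = Add(2, Mul(-4, Rational(-1, 4))) = Add(2, 1) = 3)
Function('p')(W, K) = 4
Pow(Add(Function('p')(Function('O')(2), -17), -384), 2) = Pow(Add(4, -384), 2) = Pow(-380, 2) = 144400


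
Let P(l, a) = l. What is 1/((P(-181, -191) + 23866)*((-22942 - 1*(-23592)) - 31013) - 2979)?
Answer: -1/719150634 ≈ -1.3905e-9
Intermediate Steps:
1/((P(-181, -191) + 23866)*((-22942 - 1*(-23592)) - 31013) - 2979) = 1/((-181 + 23866)*((-22942 - 1*(-23592)) - 31013) - 2979) = 1/(23685*((-22942 + 23592) - 31013) - 2979) = 1/(23685*(650 - 31013) - 2979) = 1/(23685*(-30363) - 2979) = 1/(-719147655 - 2979) = 1/(-719150634) = -1/719150634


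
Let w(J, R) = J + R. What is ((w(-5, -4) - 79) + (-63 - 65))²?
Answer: 46656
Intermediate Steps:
((w(-5, -4) - 79) + (-63 - 65))² = (((-5 - 4) - 79) + (-63 - 65))² = ((-9 - 79) - 128)² = (-88 - 128)² = (-216)² = 46656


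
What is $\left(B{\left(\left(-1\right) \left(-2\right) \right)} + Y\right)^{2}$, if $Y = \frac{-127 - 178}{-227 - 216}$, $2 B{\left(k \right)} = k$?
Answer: $\frac{559504}{196249} \approx 2.851$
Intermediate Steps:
$B{\left(k \right)} = \frac{k}{2}$
$Y = \frac{305}{443}$ ($Y = - \frac{305}{-443} = \left(-305\right) \left(- \frac{1}{443}\right) = \frac{305}{443} \approx 0.68849$)
$\left(B{\left(\left(-1\right) \left(-2\right) \right)} + Y\right)^{2} = \left(\frac{\left(-1\right) \left(-2\right)}{2} + \frac{305}{443}\right)^{2} = \left(\frac{1}{2} \cdot 2 + \frac{305}{443}\right)^{2} = \left(1 + \frac{305}{443}\right)^{2} = \left(\frac{748}{443}\right)^{2} = \frac{559504}{196249}$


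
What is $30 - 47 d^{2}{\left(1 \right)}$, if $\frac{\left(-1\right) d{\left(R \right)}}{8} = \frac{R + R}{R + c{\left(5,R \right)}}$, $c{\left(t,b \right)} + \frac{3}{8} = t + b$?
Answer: $- \frac{685778}{2809} \approx -244.14$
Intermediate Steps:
$c{\left(t,b \right)} = - \frac{3}{8} + b + t$ ($c{\left(t,b \right)} = - \frac{3}{8} + \left(t + b\right) = - \frac{3}{8} + \left(b + t\right) = - \frac{3}{8} + b + t$)
$d{\left(R \right)} = - \frac{16 R}{\frac{37}{8} + 2 R}$ ($d{\left(R \right)} = - 8 \frac{R + R}{R + \left(- \frac{3}{8} + R + 5\right)} = - 8 \frac{2 R}{R + \left(\frac{37}{8} + R\right)} = - 8 \frac{2 R}{\frac{37}{8} + 2 R} = - \frac{16 R}{\frac{37}{8} + 2 R}$)
$30 - 47 d^{2}{\left(1 \right)} = 30 - 47 \left(\left(-128\right) 1 \frac{1}{37 + 16 \cdot 1}\right)^{2} = 30 - 47 \left(\left(-128\right) 1 \frac{1}{37 + 16}\right)^{2} = 30 - 47 \left(\left(-128\right) 1 \cdot \frac{1}{53}\right)^{2} = 30 - 47 \left(- \frac{128}{53}\right)^{2} = 30 - \frac{770048}{2809} = - \frac{685778}{2809}$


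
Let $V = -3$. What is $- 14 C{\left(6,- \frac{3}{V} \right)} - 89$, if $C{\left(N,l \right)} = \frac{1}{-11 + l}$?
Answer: $- \frac{438}{5} \approx -87.6$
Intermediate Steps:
$- 14 C{\left(6,- \frac{3}{V} \right)} - 89 = - \frac{14}{-11 - \frac{3}{-3}} - 89 = - \frac{14}{-11 - -1} - 89 = - \frac{14}{-11 + 1} - 89 = - \frac{14}{-10} - 89 = \left(-14\right) \left(- \frac{1}{10}\right) - 89 = \frac{7}{5} - 89 = - \frac{438}{5}$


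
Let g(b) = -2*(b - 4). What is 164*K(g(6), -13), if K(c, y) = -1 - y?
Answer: 1968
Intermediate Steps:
g(b) = 8 - 2*b (g(b) = -2*(-4 + b) = 8 - 2*b)
164*K(g(6), -13) = 164*(-1 - 1*(-13)) = 164*(-1 + 13) = 164*12 = 1968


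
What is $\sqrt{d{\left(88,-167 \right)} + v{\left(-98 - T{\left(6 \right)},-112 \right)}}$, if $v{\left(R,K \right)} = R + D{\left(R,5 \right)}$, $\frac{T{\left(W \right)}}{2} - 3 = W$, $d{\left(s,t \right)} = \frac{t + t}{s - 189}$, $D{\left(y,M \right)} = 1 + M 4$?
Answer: $\frac{21 i \sqrt{2121}}{101} \approx 9.5757 i$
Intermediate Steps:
$D{\left(y,M \right)} = 1 + 4 M$
$d{\left(s,t \right)} = \frac{2 t}{-189 + s}$
$T{\left(W \right)} = 6 + 2 W$
$v{\left(R,K \right)} = 21 + R$ ($v{\left(R,K \right)} = R + \left(1 + 4 \cdot 5\right) = R + \left(1 + 20\right) = R + 21 = 21 + R$)
$\sqrt{d{\left(88,-167 \right)} + v{\left(-98 - T{\left(6 \right)},-112 \right)}} = \sqrt{2 \left(-167\right) \frac{1}{-189 + 88} + \left(21 - \left(104 + 12\right)\right)} = \sqrt{2 \left(-167\right) \frac{1}{-101} + \left(21 - 116\right)} = \sqrt{2 \left(-167\right) \left(- \frac{1}{101}\right) + \left(21 - 116\right)} = \sqrt{\frac{334}{101} + \left(21 - 116\right)} = \sqrt{\frac{334}{101} - 95} = \sqrt{- \frac{9261}{101}} = \frac{21 i \sqrt{2121}}{101}$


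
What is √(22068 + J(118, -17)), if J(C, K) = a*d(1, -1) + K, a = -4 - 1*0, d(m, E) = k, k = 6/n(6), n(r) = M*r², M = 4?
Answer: √793830/6 ≈ 148.50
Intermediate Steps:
n(r) = 4*r²
k = 1/24 (k = 6/((4*6²)) = 6/((4*36)) = 6/144 = 6*(1/144) = 1/24 ≈ 0.041667)
d(m, E) = 1/24
a = -4 (a = -4 + 0 = -4)
J(C, K) = -⅙ + K (J(C, K) = -4*1/24 + K = -⅙ + K)
√(22068 + J(118, -17)) = √(22068 + (-⅙ - 17)) = √(22068 - 103/6) = √(132305/6) = √793830/6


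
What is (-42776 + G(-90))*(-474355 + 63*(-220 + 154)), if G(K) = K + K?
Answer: 20555004428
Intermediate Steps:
G(K) = 2*K
(-42776 + G(-90))*(-474355 + 63*(-220 + 154)) = (-42776 + 2*(-90))*(-474355 + 63*(-220 + 154)) = (-42776 - 180)*(-474355 + 63*(-66)) = -42956*(-474355 - 4158) = -42956*(-478513) = 20555004428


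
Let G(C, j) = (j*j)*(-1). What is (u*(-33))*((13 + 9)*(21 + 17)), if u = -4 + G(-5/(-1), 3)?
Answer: 358644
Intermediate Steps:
G(C, j) = -j² (G(C, j) = j²*(-1) = -j²)
u = -13 (u = -4 - 1*3² = -4 - 1*9 = -4 - 9 = -13)
(u*(-33))*((13 + 9)*(21 + 17)) = (-13*(-33))*((13 + 9)*(21 + 17)) = 429*(22*38) = 429*836 = 358644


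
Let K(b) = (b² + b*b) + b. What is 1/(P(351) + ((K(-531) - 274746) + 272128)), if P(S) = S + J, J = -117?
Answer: 1/561007 ≈ 1.7825e-6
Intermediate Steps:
K(b) = b + 2*b² (K(b) = (b² + b²) + b = 2*b² + b = b + 2*b²)
P(S) = -117 + S (P(S) = S - 117 = -117 + S)
1/(P(351) + ((K(-531) - 274746) + 272128)) = 1/((-117 + 351) + ((-531*(1 + 2*(-531)) - 274746) + 272128)) = 1/(234 + ((-531*(1 - 1062) - 274746) + 272128)) = 1/(234 + ((-531*(-1061) - 274746) + 272128)) = 1/(234 + ((563391 - 274746) + 272128)) = 1/(234 + (288645 + 272128)) = 1/(234 + 560773) = 1/561007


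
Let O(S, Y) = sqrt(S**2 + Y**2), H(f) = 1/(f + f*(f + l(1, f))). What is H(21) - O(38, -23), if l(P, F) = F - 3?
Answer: 1/840 - sqrt(1973) ≈ -44.417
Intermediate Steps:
l(P, F) = -3 + F
H(f) = 1/(f + f*(-3 + 2*f)) (H(f) = 1/(f + f*(f + (-3 + f))) = 1/(f + f*(-3 + 2*f)))
H(21) - O(38, -23) = (1/2)/(21*(-1 + 21)) - sqrt(38**2 + (-23)**2) = (1/2)*(1/21)/20 - sqrt(1444 + 529) = (1/2)*(1/21)*(1/20) - sqrt(1973) = 1/840 - sqrt(1973)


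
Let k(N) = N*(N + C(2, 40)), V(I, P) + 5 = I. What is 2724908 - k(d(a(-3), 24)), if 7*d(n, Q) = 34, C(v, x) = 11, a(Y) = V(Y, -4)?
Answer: 133516718/49 ≈ 2.7248e+6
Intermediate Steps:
V(I, P) = -5 + I
a(Y) = -5 + Y
d(n, Q) = 34/7 (d(n, Q) = (1/7)*34 = 34/7)
k(N) = N*(11 + N) (k(N) = N*(N + 11) = N*(11 + N))
2724908 - k(d(a(-3), 24)) = 2724908 - 34*(11 + 34/7)/7 = 2724908 - 34*111/(7*7) = 2724908 - 1*3774/49 = 2724908 - 3774/49 = 133516718/49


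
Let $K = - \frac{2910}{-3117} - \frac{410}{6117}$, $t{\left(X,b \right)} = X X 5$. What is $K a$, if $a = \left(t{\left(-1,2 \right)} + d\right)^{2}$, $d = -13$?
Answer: $\frac{352480000}{6355563} \approx 55.46$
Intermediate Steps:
$t{\left(X,b \right)} = 5 X^{2}$ ($t{\left(X,b \right)} = X^{2} \cdot 5 = 5 X^{2}$)
$a = 64$ ($a = \left(5 \left(-1\right)^{2} - 13\right)^{2} = \left(5 \cdot 1 - 13\right)^{2} = \left(5 - 13\right)^{2} = \left(-8\right)^{2} = 64$)
$K = \frac{5507500}{6355563}$ ($K = \left(-2910\right) \left(- \frac{1}{3117}\right) - \frac{410}{6117} = \frac{970}{1039} - \frac{410}{6117} = \frac{5507500}{6355563} \approx 0.86656$)
$K a = \frac{5507500}{6355563} \cdot 64 = \frac{352480000}{6355563}$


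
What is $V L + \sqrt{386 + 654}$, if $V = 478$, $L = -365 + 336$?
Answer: $-13862 + 4 \sqrt{65} \approx -13830.0$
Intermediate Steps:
$L = -29$
$V L + \sqrt{386 + 654} = 478 \left(-29\right) + \sqrt{386 + 654} = -13862 + \sqrt{1040} = -13862 + 4 \sqrt{65}$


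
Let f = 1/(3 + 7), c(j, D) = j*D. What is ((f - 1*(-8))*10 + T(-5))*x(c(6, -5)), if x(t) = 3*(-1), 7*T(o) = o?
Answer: -1686/7 ≈ -240.86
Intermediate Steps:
T(o) = o/7
c(j, D) = D*j
x(t) = -3
f = ⅒ (f = 1/10 = ⅒ ≈ 0.10000)
((f - 1*(-8))*10 + T(-5))*x(c(6, -5)) = ((⅒ - 1*(-8))*10 + (⅐)*(-5))*(-3) = ((⅒ + 8)*10 - 5/7)*(-3) = ((81/10)*10 - 5/7)*(-3) = (81 - 5/7)*(-3) = (562/7)*(-3) = -1686/7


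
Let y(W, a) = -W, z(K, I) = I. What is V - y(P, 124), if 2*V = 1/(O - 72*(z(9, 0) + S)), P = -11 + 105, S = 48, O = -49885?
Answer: 10028107/106682 ≈ 94.000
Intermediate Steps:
P = 94
V = -1/106682 (V = 1/(2*(-49885 - 72*(0 + 48))) = 1/(2*(-49885 - 72*48)) = 1/(2*(-49885 - 3456)) = (½)/(-53341) = (½)*(-1/53341) = -1/106682 ≈ -9.3736e-6)
V - y(P, 124) = -1/106682 - (-1)*94 = -1/106682 - 1*(-94) = -1/106682 + 94 = 10028107/106682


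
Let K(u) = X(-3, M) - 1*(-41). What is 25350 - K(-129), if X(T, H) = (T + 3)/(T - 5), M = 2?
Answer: 25309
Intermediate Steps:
X(T, H) = (3 + T)/(-5 + T)
K(u) = 41 (K(u) = (3 - 3)/(-5 - 3) - 1*(-41) = 0/(-8) + 41 = -1/8*0 + 41 = 0 + 41 = 41)
25350 - K(-129) = 25350 - 1*41 = 25350 - 41 = 25309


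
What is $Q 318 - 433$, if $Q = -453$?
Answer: $-144487$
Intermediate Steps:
$Q 318 - 433 = \left(-453\right) 318 - 433 = -144054 - 433 = -144487$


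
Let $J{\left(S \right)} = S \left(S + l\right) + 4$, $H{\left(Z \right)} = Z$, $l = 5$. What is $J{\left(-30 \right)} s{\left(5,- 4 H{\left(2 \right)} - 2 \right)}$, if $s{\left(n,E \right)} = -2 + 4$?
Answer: $1508$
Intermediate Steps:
$s{\left(n,E \right)} = 2$
$J{\left(S \right)} = 4 + S \left(5 + S\right)$ ($J{\left(S \right)} = S \left(S + 5\right) + 4 = S \left(5 + S\right) + 4 = 4 + S \left(5 + S\right)$)
$J{\left(-30 \right)} s{\left(5,- 4 H{\left(2 \right)} - 2 \right)} = \left(4 + \left(-30\right)^{2} + 5 \left(-30\right)\right) 2 = \left(4 + 900 - 150\right) 2 = 754 \cdot 2 = 1508$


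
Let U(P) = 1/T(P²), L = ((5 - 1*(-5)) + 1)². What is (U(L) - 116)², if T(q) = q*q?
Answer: 618299564994495738025/45949729863572161 ≈ 13456.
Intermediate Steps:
L = 121 (L = ((5 + 5) + 1)² = (10 + 1)² = 11² = 121)
T(q) = q²
U(P) = P⁻⁴ (U(P) = 1/((P²)²) = 1/(P⁴) = P⁻⁴)
(U(L) - 116)² = (121⁻⁴ - 116)² = (1/214358881 - 116)² = (-24865630195/214358881)² = 618299564994495738025/45949729863572161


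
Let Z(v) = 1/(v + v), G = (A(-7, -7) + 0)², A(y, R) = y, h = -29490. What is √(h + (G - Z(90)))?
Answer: I*√26496905/30 ≈ 171.58*I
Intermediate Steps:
G = 49 (G = (-7 + 0)² = (-7)² = 49)
Z(v) = 1/(2*v)
√(h + (G - Z(90))) = √(-29490 + (49 - 1/(2*90))) = √(-29490 + (49 - 1*1/180)) = √(-29490 + (49 - 1/180)) = √(-29490 + 8819/180) = √(-5299381/180) = I*√26496905/30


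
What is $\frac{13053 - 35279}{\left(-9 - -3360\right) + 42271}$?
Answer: $- \frac{11113}{22811} \approx -0.48718$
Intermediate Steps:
$\frac{13053 - 35279}{\left(-9 - -3360\right) + 42271} = - \frac{22226}{\left(-9 + 3360\right) + 42271} = - \frac{22226}{3351 + 42271} = - \frac{22226}{45622} = \left(-22226\right) \frac{1}{45622} = - \frac{11113}{22811}$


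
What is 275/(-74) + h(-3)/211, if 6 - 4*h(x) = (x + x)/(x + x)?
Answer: -115865/31228 ≈ -3.7103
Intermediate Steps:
h(x) = 5/4 (h(x) = 3/2 - (x + x)/(4*(x + x)) = 3/2 - 2*x/(4*(2*x)) = 3/2 - 2*x*1/(2*x)/4 = 3/2 - ¼*1 = 3/2 - ¼ = 5/4)
275/(-74) + h(-3)/211 = 275/(-74) + (5/4)/211 = 275*(-1/74) + (5/4)*(1/211) = -275/74 + 5/844 = -115865/31228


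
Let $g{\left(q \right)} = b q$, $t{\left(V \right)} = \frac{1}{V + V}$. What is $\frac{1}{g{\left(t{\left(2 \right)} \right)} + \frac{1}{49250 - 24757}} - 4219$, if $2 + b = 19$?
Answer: $- \frac{1756630343}{416385} \approx -4218.8$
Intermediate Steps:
$b = 17$ ($b = -2 + 19 = 17$)
$t{\left(V \right)} = \frac{1}{2 V}$
$g{\left(q \right)} = 17 q$
$\frac{1}{g{\left(t{\left(2 \right)} \right)} + \frac{1}{49250 - 24757}} - 4219 = \frac{1}{17 \frac{1}{2 \cdot 2} + \frac{1}{49250 - 24757}} - 4219 = \frac{1}{17 \cdot \frac{1}{2} \cdot \frac{1}{2} + \frac{1}{49250 - 24757}} - 4219 = \frac{1}{17 \cdot \frac{1}{4} + \frac{1}{24493}} - 4219 = \frac{1}{\frac{17}{4} + \frac{1}{24493}} - 4219 = \frac{1}{\frac{416385}{97972}} - 4219 = \frac{97972}{416385} - 4219 = - \frac{1756630343}{416385}$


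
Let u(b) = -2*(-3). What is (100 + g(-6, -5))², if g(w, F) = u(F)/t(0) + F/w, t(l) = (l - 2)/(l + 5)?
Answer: 265225/36 ≈ 7367.4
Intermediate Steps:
u(b) = 6
t(l) = (-2 + l)/(5 + l)
g(w, F) = -15 + F/w (g(w, F) = 6/(((-2 + 0)/(5 + 0))) + F/w = 6/((-2/5)) + F/w = 6/(((⅕)*(-2))) + F/w = 6/(-⅖) + F/w = 6*(-5/2) + F/w = -15 + F/w)
(100 + g(-6, -5))² = (100 + (-15 - 5/(-6)))² = (100 + (-15 - 5*(-⅙)))² = (100 + (-15 + ⅚))² = (100 - 85/6)² = (515/6)² = 265225/36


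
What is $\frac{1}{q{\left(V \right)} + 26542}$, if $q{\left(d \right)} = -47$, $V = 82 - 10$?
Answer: $\frac{1}{26495} \approx 3.7743 \cdot 10^{-5}$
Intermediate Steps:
$V = 72$ ($V = 82 - 10 = 72$)
$\frac{1}{q{\left(V \right)} + 26542} = \frac{1}{-47 + 26542} = \frac{1}{26495}$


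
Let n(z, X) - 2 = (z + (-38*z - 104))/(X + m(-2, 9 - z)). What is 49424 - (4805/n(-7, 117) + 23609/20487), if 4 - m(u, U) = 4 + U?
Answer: 117176431756/2437953 ≈ 48063.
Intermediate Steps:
m(u, U) = -U (m(u, U) = 4 - (4 + U) = 4 + (-4 - U) = -U)
n(z, X) = 2 + (-104 - 37*z)/(-9 + X + z) (n(z, X) = 2 + (z + (-38*z - 104))/(X - (9 - z)) = 2 + (z + (-104 - 38*z))/(X + (-9 + z)) = 2 + (-104 - 37*z)/(-9 + X + z))
49424 - (4805/n(-7, 117) + 23609/20487) = 49424 - (4805/(((-122 - 35*(-7) + 2*117)/(-9 + 117 - 7))) + 23609/20487) = 49424 - (4805/(((-122 + 245 + 234)/101)) + 23609*(1/20487)) = 49424 - (4805/(((1/101)*357)) + 23609/20487) = 49424 - (4805/(357/101) + 23609/20487) = 49424 - (4805*(101/357) + 23609/20487) = 49424 - (485305/357 + 23609/20487) = 49424 - 1*3316957316/2437953 = 49424 - 3316957316/2437953 = 117176431756/2437953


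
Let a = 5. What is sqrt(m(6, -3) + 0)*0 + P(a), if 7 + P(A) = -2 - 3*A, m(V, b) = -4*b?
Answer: -24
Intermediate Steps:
P(A) = -9 - 3*A (P(A) = -7 + (-2 - 3*A) = -9 - 3*A)
sqrt(m(6, -3) + 0)*0 + P(a) = sqrt(-4*(-3) + 0)*0 + (-9 - 3*5) = sqrt(12 + 0)*0 + (-9 - 15) = sqrt(12)*0 - 24 = (2*sqrt(3))*0 - 24 = 0 - 24 = -24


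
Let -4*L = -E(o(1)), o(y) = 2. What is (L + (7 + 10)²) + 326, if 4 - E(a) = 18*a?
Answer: 607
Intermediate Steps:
E(a) = 4 - 18*a
L = -8 (L = -(-1)*(4 - 18*2)/4 = -(-1)*(4 - 36)/4 = -(-1)*(-32)/4 = -¼*32 = -8)
(L + (7 + 10)²) + 326 = (-8 + (7 + 10)²) + 326 = (-8 + 17²) + 326 = (-8 + 289) + 326 = 281 + 326 = 607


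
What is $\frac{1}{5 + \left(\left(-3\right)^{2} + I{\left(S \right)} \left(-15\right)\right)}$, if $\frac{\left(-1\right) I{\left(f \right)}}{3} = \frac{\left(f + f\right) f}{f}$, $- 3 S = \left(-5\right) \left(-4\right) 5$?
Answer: $- \frac{1}{2986} \approx -0.0003349$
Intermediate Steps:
$S = - \frac{100}{3}$ ($S = - \frac{\left(-5\right) \left(-4\right) 5}{3} = - \frac{20 \cdot 5}{3} = \left(- \frac{1}{3}\right) 100 = - \frac{100}{3} \approx -33.333$)
$I{\left(f \right)} = - 6 f$ ($I{\left(f \right)} = - 3 \frac{\left(f + f\right) f}{f} = - 3 \frac{2 f f}{f} = - 3 \frac{2 f^{2}}{f} = - 3 \cdot 2 f = - 6 f$)
$\frac{1}{5 + \left(\left(-3\right)^{2} + I{\left(S \right)} \left(-15\right)\right)} = \frac{1}{5 + \left(\left(-3\right)^{2} + \left(-6\right) \left(- \frac{100}{3}\right) \left(-15\right)\right)} = \frac{1}{5 + \left(9 + 200 \left(-15\right)\right)} = \frac{1}{5 + \left(9 - 3000\right)} = \frac{1}{5 - 2991} = \frac{1}{-2986} = - \frac{1}{2986}$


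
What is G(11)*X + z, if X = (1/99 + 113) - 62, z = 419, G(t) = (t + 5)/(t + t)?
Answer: 496691/1089 ≈ 456.10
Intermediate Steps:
G(t) = (5 + t)/(2*t) (G(t) = (5 + t)/((2*t)) = (5 + t)*(1/(2*t)) = (5 + t)/(2*t))
X = 5050/99 (X = (1/99 + 113) - 62 = 11188/99 - 62 = 5050/99 ≈ 51.010)
G(11)*X + z = ((½)*(5 + 11)/11)*(5050/99) + 419 = ((½)*(1/11)*16)*(5050/99) + 419 = (8/11)*(5050/99) + 419 = 40400/1089 + 419 = 496691/1089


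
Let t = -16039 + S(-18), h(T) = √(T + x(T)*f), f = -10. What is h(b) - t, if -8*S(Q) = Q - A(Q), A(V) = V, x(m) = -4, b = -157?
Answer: 16039 + 3*I*√13 ≈ 16039.0 + 10.817*I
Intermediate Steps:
S(Q) = 0 (S(Q) = -(Q - Q)/8 = -⅛*0 = 0)
h(T) = √(40 + T) (h(T) = √(T - 4*(-10)) = √(T + 40) = √(40 + T))
t = -16039 (t = -16039 + 0 = -16039)
h(b) - t = √(40 - 157) - 1*(-16039) = √(-117) + 16039 = 3*I*√13 + 16039 = 16039 + 3*I*√13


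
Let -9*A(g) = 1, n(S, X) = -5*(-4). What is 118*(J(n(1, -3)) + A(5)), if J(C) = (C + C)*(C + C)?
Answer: 1699082/9 ≈ 1.8879e+5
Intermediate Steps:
n(S, X) = 20
J(C) = 4*C**2 (J(C) = (2*C)*(2*C) = 4*C**2)
A(g) = -1/9 (A(g) = -1/9*1 = -1/9)
118*(J(n(1, -3)) + A(5)) = 118*(4*20**2 - 1/9) = 118*(4*400 - 1/9) = 118*(1600 - 1/9) = 118*(14399/9) = 1699082/9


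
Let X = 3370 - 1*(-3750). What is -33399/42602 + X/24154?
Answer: -251696603/514504354 ≈ -0.48920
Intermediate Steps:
X = 7120 (X = 3370 + 3750 = 7120)
-33399/42602 + X/24154 = -33399/42602 + 7120/24154 = -33399*1/42602 + 7120*(1/24154) = -33399/42602 + 3560/12077 = -251696603/514504354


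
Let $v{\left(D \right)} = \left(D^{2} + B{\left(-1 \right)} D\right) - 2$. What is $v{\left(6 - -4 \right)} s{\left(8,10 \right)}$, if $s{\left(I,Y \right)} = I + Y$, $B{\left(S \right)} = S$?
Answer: $1584$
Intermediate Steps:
$v{\left(D \right)} = -2 + D^{2} - D$ ($v{\left(D \right)} = \left(D^{2} - D\right) - 2 = -2 + D^{2} - D$)
$v{\left(6 - -4 \right)} s{\left(8,10 \right)} = \left(-2 + \left(6 - -4\right)^{2} - \left(6 - -4\right)\right) \left(8 + 10\right) = \left(-2 + \left(6 + 4\right)^{2} - \left(6 + 4\right)\right) 18 = \left(-2 + 10^{2} - 10\right) 18 = \left(-2 + 100 - 10\right) 18 = 88 \cdot 18 = 1584$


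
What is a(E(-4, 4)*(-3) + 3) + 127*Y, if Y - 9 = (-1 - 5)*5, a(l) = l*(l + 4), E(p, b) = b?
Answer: -2622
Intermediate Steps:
a(l) = l*(4 + l)
Y = -21 (Y = 9 + (-1 - 5)*5 = 9 - 6*5 = 9 - 30 = -21)
a(E(-4, 4)*(-3) + 3) + 127*Y = (4*(-3) + 3)*(4 + (4*(-3) + 3)) + 127*(-21) = (-12 + 3)*(4 + (-12 + 3)) - 2667 = -9*(4 - 9) - 2667 = -9*(-5) - 2667 = 45 - 2667 = -2622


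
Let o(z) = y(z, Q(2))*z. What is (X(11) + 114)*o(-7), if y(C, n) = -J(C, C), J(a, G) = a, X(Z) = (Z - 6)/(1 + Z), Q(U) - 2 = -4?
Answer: -67277/12 ≈ -5606.4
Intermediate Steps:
Q(U) = -2 (Q(U) = 2 - 4 = -2)
X(Z) = (-6 + Z)/(1 + Z)
y(C, n) = -C
o(z) = -z**2 (o(z) = (-z)*z = -z**2)
(X(11) + 114)*o(-7) = ((-6 + 11)/(1 + 11) + 114)*(-1*(-7)**2) = (5/12 + 114)*(-1*49) = ((1/12)*5 + 114)*(-49) = (5/12 + 114)*(-49) = (1373/12)*(-49) = -67277/12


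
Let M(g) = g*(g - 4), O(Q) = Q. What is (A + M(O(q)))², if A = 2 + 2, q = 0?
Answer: 16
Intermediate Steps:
A = 4
M(g) = g*(-4 + g)
(A + M(O(q)))² = (4 + 0*(-4 + 0))² = (4 + 0*(-4))² = (4 + 0)² = 4² = 16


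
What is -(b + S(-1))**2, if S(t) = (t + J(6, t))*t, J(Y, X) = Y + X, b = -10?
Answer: -196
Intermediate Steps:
J(Y, X) = X + Y
S(t) = t*(6 + 2*t) (S(t) = (t + (t + 6))*t = (t + (6 + t))*t = (6 + 2*t)*t = t*(6 + 2*t))
-(b + S(-1))**2 = -(-10 + 2*(-1)*(3 - 1))**2 = -(-10 + 2*(-1)*2)**2 = -(-10 - 4)**2 = -1*(-14)**2 = -1*196 = -196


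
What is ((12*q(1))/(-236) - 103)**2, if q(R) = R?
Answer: 36966400/3481 ≈ 10619.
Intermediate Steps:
((12*q(1))/(-236) - 103)**2 = ((12*1)/(-236) - 103)**2 = (12*(-1/236) - 103)**2 = (-3/59 - 103)**2 = (-6080/59)**2 = 36966400/3481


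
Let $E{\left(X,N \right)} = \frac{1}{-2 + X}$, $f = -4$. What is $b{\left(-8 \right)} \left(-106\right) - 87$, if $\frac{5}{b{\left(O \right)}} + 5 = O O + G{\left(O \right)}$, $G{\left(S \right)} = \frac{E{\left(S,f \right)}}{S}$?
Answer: $- \frac{453127}{4721} \approx -95.981$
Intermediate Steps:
$G{\left(S \right)} = \frac{1}{S \left(-2 + S\right)}$ ($G{\left(S \right)} = \frac{1}{\left(-2 + S\right) S} = \frac{1}{S \left(-2 + S\right)}$)
$b{\left(O \right)} = \frac{5}{-5 + O^{2} + \frac{1}{O \left(-2 + O\right)}}$ ($b{\left(O \right)} = \frac{5}{-5 + \left(O O + \frac{1}{O \left(-2 + O\right)}\right)} = \frac{5}{-5 + \left(O^{2} + \frac{1}{O \left(-2 + O\right)}\right)} = \frac{5}{-5 + O^{2} + \frac{1}{O \left(-2 + O\right)}}$)
$b{\left(-8 \right)} \left(-106\right) - 87 = 5 \left(-8\right) \frac{1}{1 - 8 \left(-5 + \left(-8\right)^{2}\right) \left(-2 - 8\right)} \left(-2 - 8\right) \left(-106\right) - 87 = 5 \left(-8\right) \frac{1}{1 - 8 \left(-5 + 64\right) \left(-10\right)} \left(-10\right) \left(-106\right) - 87 = 5 \left(-8\right) \frac{1}{1 - 472 \left(-10\right)} \left(-10\right) \left(-106\right) - 87 = 5 \left(-8\right) \frac{1}{1 + 4720} \left(-10\right) \left(-106\right) - 87 = 5 \left(-8\right) \frac{1}{4721} \left(-10\right) \left(-106\right) - 87 = \frac{400}{4721} \left(-106\right) - 87 = - \frac{42400}{4721} - 87 = - \frac{453127}{4721}$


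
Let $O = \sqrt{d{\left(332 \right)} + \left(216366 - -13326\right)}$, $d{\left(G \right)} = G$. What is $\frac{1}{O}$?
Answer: $\frac{\sqrt{57506}}{115012} \approx 0.002085$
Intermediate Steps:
$O = 2 \sqrt{57506}$ ($O = \sqrt{332 + \left(216366 - -13326\right)} = \sqrt{332 + \left(216366 + 13326\right)} = \sqrt{332 + 229692} = \sqrt{230024} = 2 \sqrt{57506} \approx 479.61$)
$\frac{1}{O} = \frac{1}{2 \sqrt{57506}} = \frac{\sqrt{57506}}{115012}$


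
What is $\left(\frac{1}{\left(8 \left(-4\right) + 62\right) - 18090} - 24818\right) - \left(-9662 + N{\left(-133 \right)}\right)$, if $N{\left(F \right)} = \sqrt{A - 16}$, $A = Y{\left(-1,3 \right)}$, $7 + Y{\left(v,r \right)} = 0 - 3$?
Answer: $- \frac{273717361}{18060} - i \sqrt{26} \approx -15156.0 - 5.099 i$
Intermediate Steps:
$Y{\left(v,r \right)} = -10$ ($Y{\left(v,r \right)} = -7 + \left(0 - 3\right) = -7 - 3 = -10$)
$A = -10$
$N{\left(F \right)} = i \sqrt{26}$ ($N{\left(F \right)} = \sqrt{-10 - 16} = \sqrt{-26} = i \sqrt{26}$)
$\left(\frac{1}{\left(8 \left(-4\right) + 62\right) - 18090} - 24818\right) - \left(-9662 + N{\left(-133 \right)}\right) = \left(\frac{1}{\left(8 \left(-4\right) + 62\right) - 18090} - 24818\right) - \left(-9662 + i \sqrt{26}\right) = \left(\frac{1}{\left(-32 + 62\right) - 18090} - 24818\right) + \left(9662 - i \sqrt{26}\right) = \left(\frac{1}{30 - 18090} - 24818\right) + \left(9662 - i \sqrt{26}\right) = \left(\frac{1}{-18060} - 24818\right) + \left(9662 - i \sqrt{26}\right) = \left(- \frac{1}{18060} - 24818\right) + \left(9662 - i \sqrt{26}\right) = - \frac{448213081}{18060} + \left(9662 - i \sqrt{26}\right) = - \frac{273717361}{18060} - i \sqrt{26}$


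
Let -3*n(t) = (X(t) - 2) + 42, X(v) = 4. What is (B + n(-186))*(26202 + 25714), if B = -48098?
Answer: -7493451608/3 ≈ -2.4978e+9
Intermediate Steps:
n(t) = -44/3 (n(t) = -((4 - 2) + 42)/3 = -(2 + 42)/3 = -⅓*44 = -44/3)
(B + n(-186))*(26202 + 25714) = (-48098 - 44/3)*(26202 + 25714) = -144338/3*51916 = -7493451608/3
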